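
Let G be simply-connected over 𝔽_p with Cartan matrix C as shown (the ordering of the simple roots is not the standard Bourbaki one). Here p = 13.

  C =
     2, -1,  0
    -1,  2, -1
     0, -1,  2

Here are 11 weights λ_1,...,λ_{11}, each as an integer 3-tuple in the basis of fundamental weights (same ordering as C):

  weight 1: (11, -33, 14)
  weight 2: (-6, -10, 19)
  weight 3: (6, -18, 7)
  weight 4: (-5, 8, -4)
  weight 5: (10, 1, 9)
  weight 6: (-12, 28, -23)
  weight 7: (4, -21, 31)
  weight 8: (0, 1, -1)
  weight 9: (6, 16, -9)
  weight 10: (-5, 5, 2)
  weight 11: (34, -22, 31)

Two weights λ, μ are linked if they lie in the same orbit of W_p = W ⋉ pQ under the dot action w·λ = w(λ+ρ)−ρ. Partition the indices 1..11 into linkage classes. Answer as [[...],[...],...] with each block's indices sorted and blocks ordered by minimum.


A_3 Cartan matrix, 3 simple roots permuted; ρ=(1,1,1).

Ā_13 reps of the 11 weights (A_3, coords as presented):

  λ_1+ρ ↦ (2, 4, 1) · λ_2+ρ ↦ (2, 4, 1) · λ_3+ρ ↦ (4, 2, 3) · λ_4+ρ ↦ (4, 2, 3) · λ_5+ρ ↦ (1, 2, 0) · λ_6+ρ ↦ (4, 2, 3) · λ_7+ρ ↦ (2, 4, 1) · λ_8+ρ ↦ (1, 2, 0) · λ_9+ρ ↦ (4, 2, 3) · λ_10+ρ ↦ (4, 2, 3) · λ_11+ρ ↦ (2, 4, 1)

Linkage partition of the 11 weights (3 classes, p=13):

[[1, 2, 7, 11], [3, 4, 6, 9, 10], [5, 8]]


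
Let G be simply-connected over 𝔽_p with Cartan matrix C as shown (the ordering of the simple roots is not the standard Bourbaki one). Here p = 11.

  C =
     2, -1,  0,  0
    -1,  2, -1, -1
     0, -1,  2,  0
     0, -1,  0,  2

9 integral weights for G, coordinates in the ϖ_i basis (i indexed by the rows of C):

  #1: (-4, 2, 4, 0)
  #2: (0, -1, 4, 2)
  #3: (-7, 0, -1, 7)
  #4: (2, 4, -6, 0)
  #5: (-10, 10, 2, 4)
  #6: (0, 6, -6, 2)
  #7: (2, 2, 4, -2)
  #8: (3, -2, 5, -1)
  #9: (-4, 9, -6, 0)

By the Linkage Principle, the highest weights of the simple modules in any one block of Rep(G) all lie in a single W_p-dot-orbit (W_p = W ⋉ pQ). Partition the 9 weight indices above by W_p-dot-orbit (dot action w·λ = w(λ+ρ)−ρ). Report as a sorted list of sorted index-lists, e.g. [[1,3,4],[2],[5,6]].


Cartan matrix: type D_4 (|W|=192); un-permuting the 4 rows.

Ā_11 reps of the 9 weights (D_4, coords as presented):

  λ_1+ρ ↦ (3, 0, 5, 1)
  λ_2+ρ ↦ (1, 0, 5, 3)
  λ_3+ρ ↦ (1, 0, 5, 3)
  λ_4+ρ ↦ (3, 0, 5, 1)
  λ_5+ρ ↦ (1, 0, 5, 3)
  λ_6+ρ ↦ (1, 0, 5, 3)
  λ_7+ρ ↦ (3, 0, 5, 1)
  λ_8+ρ ↦ (3, 0, 5, 1)
  λ_9+ρ ↦ (3, 0, 5, 1)

Grouping the 9 weights by Ā_11-representative: 2 linkage classes.

[[1, 4, 7, 8, 9], [2, 3, 5, 6]]


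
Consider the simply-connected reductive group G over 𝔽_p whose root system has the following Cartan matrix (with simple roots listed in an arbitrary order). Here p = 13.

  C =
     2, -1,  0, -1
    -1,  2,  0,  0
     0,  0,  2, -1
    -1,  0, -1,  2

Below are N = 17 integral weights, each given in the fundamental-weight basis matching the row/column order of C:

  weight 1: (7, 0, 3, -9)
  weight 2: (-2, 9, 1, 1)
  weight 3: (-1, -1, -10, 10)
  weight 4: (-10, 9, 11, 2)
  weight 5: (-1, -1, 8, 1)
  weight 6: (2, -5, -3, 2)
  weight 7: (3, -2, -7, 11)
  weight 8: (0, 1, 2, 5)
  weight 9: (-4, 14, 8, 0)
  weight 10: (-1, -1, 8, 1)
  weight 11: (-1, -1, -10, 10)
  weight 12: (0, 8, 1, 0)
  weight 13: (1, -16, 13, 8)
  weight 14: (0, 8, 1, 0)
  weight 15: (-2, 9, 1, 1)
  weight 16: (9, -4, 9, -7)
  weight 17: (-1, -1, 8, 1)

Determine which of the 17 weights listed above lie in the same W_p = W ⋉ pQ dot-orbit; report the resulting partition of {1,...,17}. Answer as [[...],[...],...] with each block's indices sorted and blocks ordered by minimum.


Type A_4, rank 4, |W|=120; reorder rows/cols to standard.

Ā_13 reps of the 17 weights (A_4, coords as presented):

  1: (0, 1, 4, 4)
  2: (1, 9, 2, 1)
  3: (0, 0, 9, 2)
  4: (1, 2, 3, 6)
  5: (0, 0, 9, 2)
  6: (1, 3, 2, 0)
  7: (1, 2, 3, 6)
  8: (1, 2, 3, 6)
  9: (1, 3, 2, 0)
  10: (0, 0, 9, 2)
  11: (0, 0, 9, 2)
  12: (1, 9, 2, 1)
  13: (1, 9, 2, 1)
  14: (1, 9, 2, 1)
  15: (1, 9, 2, 1)
  16: (1, 2, 3, 6)
  17: (0, 0, 9, 2)

The 17 indices split into 5 linkage classes (same alcove rep ⇔ same W_13-dot-orbit):

[[1], [2, 12, 13, 14, 15], [3, 5, 10, 11, 17], [4, 7, 8, 16], [6, 9]]


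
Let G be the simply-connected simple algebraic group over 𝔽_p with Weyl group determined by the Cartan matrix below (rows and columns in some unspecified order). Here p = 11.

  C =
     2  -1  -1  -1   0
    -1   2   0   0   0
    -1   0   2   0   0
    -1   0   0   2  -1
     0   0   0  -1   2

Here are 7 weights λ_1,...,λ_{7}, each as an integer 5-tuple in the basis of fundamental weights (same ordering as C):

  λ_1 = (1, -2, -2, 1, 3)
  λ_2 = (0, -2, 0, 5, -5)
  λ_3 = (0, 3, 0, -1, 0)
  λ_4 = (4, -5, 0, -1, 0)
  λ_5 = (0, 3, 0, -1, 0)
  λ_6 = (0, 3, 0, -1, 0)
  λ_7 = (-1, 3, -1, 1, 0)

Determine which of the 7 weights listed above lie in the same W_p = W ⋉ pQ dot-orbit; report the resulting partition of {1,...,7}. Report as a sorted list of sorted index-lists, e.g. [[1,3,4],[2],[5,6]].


Root system D_5: the 5×5 matrix C matches after relabeling.

Ā_11 reps of the 7 weights (D_5, coords as presented):

  1: (0, 1, 1, 2, 4)
  2: (0, 1, 1, 2, 4)
  3: (1, 4, 1, 0, 1)
  4: (1, 4, 1, 0, 1)
  5: (1, 4, 1, 0, 1)
  6: (1, 4, 1, 0, 1)
  7: (0, 4, 0, 2, 1)

These 7 weights hit 3 W_11-dot-orbits; sizes (2, 4, 1):

[[1, 2], [3, 4, 5, 6], [7]]


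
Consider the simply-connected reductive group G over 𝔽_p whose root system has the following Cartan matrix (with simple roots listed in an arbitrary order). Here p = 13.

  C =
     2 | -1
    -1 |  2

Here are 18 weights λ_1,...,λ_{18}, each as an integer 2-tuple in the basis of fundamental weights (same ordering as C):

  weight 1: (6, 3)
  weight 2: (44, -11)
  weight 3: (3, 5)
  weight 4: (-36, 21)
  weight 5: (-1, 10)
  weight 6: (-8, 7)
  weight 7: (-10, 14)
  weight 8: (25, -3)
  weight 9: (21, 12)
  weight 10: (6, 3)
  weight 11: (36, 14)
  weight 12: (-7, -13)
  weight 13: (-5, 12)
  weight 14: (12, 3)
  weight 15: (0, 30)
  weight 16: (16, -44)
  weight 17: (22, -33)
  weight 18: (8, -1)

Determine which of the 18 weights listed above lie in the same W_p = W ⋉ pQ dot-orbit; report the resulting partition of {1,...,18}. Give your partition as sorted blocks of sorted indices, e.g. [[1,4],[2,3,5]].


Root system A_2: the 2×2 matrix C matches after relabeling.

Alcove-folded reps (p=13, 18 weights, presented ϖ-order):

    1: (7, 4)
    2: (4, 6)
    3: (4, 6)
    4: (9, 0)
    5: (0, 11)
    6: (7, 1)
    7: (7, 4)
    8: (0, 11)
    9: (9, 0)
    10: (7, 4)
    11: (0, 11)
    12: (7, 1)
    13: (4, 9)
    14: (9, 0)
    15: (7, 1)
    16: (9, 0)
    17: (4, 6)
    18: (9, 0)

The 18 indices split into 6 linkage classes (same alcove rep ⇔ same W_13-dot-orbit):

[[1, 7, 10], [2, 3, 17], [4, 9, 14, 16, 18], [5, 8, 11], [6, 12, 15], [13]]


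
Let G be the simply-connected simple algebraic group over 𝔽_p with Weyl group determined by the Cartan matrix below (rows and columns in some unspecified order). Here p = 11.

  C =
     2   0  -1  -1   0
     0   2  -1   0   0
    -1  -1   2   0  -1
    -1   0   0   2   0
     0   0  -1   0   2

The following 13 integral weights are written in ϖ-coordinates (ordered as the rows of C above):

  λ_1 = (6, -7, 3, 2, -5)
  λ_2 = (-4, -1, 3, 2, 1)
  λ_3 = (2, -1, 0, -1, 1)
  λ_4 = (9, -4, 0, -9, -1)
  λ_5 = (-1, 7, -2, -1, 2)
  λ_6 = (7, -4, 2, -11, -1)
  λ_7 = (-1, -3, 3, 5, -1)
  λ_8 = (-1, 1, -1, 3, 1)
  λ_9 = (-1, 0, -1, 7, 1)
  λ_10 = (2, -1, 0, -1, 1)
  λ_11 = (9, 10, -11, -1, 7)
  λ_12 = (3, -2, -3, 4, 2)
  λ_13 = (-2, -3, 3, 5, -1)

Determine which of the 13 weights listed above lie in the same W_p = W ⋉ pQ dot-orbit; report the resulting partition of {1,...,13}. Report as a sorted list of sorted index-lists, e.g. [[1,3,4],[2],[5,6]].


Type D_5, rank 5, |W|=1920; reorder rows/cols to standard.

Alcove-folded reps (p=11, 13 weights, presented ϖ-order):

  λ_1+ρ ↦ (3, 0, 1, 0, 2)
  λ_2+ρ ↦ (3, 0, 1, 0, 2)
  λ_3+ρ ↦ (3, 0, 1, 0, 2)
  λ_4+ρ ↦ (0, 1, 0, 8, 2)
  λ_5+ρ ↦ (0, 7, 0, 1, 2)
  λ_6+ρ ↦ (0, 1, 0, 8, 2)
  λ_7+ρ ↦ (1, 2, 1, 5, 0)
  λ_8+ρ ↦ (0, 2, 0, 4, 2)
  λ_9+ρ ↦ (0, 1, 0, 8, 2)
  λ_10+ρ ↦ (3, 0, 1, 0, 2)
  λ_11+ρ ↦ (0, 1, 0, 8, 2)
  λ_12+ρ ↦ (1, 2, 1, 5, 0)
  λ_13+ρ ↦ (1, 2, 1, 5, 0)

Grouping the 13 weights by Ā_11-representative: 5 linkage classes.

[[1, 2, 3, 10], [4, 6, 9, 11], [5], [7, 12, 13], [8]]


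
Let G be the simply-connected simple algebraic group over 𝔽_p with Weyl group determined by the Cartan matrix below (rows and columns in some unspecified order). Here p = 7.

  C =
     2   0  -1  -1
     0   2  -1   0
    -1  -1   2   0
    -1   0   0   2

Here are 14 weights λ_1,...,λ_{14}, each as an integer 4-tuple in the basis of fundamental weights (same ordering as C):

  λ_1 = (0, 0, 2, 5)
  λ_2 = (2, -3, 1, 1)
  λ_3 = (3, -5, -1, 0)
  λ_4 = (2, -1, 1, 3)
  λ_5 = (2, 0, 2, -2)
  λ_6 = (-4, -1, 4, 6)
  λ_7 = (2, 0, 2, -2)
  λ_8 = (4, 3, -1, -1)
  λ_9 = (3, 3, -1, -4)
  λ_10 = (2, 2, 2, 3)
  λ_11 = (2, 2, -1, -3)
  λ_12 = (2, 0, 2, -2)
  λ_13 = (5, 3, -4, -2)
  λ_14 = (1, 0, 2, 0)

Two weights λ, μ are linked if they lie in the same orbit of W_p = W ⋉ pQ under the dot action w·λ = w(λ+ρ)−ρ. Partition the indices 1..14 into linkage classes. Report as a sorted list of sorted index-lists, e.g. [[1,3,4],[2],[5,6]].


Cartan matrix: type A_4 (|W|=120); un-permuting the 4 rows.

Alcove-folded reps (p=7, 14 weights, presented ϖ-order):

  λ_1+ρ ↦ (1, 3, 0, 2);  λ_2+ρ ↦ (3, 2, 0, 2);  λ_3+ρ ↦ (0, 0, 4, 1);  λ_4+ρ ↦ (3, 2, 0, 2);  λ_5+ρ ↦ (2, 1, 3, 1);  λ_6+ρ ↦ (3, 2, 0, 2);  λ_7+ρ ↦ (2, 1, 3, 1);  λ_8+ρ ↦ (3, 2, 0, 2);  λ_9+ρ ↦ (1, 3, 0, 2);  λ_10+ρ ↦ (1, 3, 0, 2);  λ_11+ρ ↦ (1, 3, 0, 2);  λ_12+ρ ↦ (2, 1, 3, 1);  λ_13+ρ ↦ (2, 1, 3, 1);  λ_14+ρ ↦ (2, 1, 3, 1)

Linkage partition of the 14 weights (4 classes, p=7):

[[1, 9, 10, 11], [2, 4, 6, 8], [3], [5, 7, 12, 13, 14]]


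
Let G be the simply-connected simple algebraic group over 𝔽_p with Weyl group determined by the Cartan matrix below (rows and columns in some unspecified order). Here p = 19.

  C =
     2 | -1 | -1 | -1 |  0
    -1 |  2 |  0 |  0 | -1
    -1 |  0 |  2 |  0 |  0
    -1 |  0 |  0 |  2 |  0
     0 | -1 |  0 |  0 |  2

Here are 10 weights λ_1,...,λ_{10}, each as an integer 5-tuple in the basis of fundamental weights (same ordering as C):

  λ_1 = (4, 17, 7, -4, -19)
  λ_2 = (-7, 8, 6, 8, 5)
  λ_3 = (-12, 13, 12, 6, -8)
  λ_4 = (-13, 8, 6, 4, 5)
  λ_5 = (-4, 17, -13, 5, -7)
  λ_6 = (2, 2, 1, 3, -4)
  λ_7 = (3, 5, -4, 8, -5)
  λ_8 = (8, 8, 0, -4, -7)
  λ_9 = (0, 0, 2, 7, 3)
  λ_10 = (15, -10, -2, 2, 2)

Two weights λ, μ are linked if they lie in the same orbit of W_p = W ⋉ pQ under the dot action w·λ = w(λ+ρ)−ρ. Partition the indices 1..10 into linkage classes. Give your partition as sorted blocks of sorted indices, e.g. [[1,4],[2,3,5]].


Dynkin diagram of C (from the 8 off-diagonal −1 entries): D_5.

Each λ_j+ρ reduced to Ā_19; 5-tuples below use C's row order:

  λ_1 → (1, 1, 3, 8, 4) · λ_2 → (0, 6, 1, 3, 0) · λ_3 → (3, 0, 2, 4, 3) · λ_4 → (3, 0, 2, 4, 3) · λ_5 → (0, 1, 3, 9, 3) · λ_6 → (3, 0, 2, 4, 3) · λ_7 → (0, 1, 3, 9, 3) · λ_8 → (0, 6, 1, 3, 0) · λ_9 → (1, 1, 3, 8, 4) · λ_10 → (0, 6, 1, 3, 0)

The 10 indices split into 4 linkage classes (same alcove rep ⇔ same W_19-dot-orbit):

[[1, 9], [2, 8, 10], [3, 4, 6], [5, 7]]


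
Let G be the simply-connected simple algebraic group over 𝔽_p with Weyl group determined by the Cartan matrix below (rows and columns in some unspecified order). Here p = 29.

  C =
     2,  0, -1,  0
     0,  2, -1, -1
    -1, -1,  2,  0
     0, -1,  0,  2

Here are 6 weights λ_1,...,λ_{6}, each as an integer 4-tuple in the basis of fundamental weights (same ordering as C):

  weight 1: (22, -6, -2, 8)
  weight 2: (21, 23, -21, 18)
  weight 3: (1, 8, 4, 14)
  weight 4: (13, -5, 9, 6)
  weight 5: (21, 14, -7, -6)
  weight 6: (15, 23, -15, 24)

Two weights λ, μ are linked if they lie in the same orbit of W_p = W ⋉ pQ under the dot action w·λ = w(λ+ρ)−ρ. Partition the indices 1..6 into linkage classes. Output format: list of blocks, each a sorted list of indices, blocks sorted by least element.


Dynkin diagram of C (from the 6 off-diagonal −1 entries): A_4.

Alcove-folded reps (p=29, 6 weights, presented ϖ-order):

  1: (17, 1, 5, 3)
  2: (14, 4, 6, 3)
  3: (0, 9, 5, 13)
  4: (14, 4, 6, 3)
  5: (14, 4, 6, 3)
  6: (14, 4, 6, 3)

Linkage partition of the 6 weights (3 classes, p=29):

[[1], [2, 4, 5, 6], [3]]


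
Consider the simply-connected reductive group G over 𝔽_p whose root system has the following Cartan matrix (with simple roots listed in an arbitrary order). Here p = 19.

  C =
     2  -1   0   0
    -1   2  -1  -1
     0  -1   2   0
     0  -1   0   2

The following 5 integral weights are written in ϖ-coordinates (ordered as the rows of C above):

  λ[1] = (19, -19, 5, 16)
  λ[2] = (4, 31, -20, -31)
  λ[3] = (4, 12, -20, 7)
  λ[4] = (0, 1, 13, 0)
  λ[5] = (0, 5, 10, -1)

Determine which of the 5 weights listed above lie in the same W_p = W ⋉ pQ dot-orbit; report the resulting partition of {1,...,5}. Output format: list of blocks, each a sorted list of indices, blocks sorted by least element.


D_4 Cartan matrix, 4 simple roots permuted; ρ=(1,1,1,1).

Alcove-folded reps (p=19, 5 weights, presented ϖ-order):

  λ_1+ρ ↦ (1, 1, 11, 0) · λ_2+ρ ↦ (1, 1, 11, 0) · λ_3+ρ ↦ (1, 1, 11, 0) · λ_4+ρ ↦ (1, 1, 14, 1) · λ_5+ρ ↦ (1, 1, 11, 0)

Grouping the 5 weights by Ā_19-representative: 2 linkage classes.

[[1, 2, 3, 5], [4]]


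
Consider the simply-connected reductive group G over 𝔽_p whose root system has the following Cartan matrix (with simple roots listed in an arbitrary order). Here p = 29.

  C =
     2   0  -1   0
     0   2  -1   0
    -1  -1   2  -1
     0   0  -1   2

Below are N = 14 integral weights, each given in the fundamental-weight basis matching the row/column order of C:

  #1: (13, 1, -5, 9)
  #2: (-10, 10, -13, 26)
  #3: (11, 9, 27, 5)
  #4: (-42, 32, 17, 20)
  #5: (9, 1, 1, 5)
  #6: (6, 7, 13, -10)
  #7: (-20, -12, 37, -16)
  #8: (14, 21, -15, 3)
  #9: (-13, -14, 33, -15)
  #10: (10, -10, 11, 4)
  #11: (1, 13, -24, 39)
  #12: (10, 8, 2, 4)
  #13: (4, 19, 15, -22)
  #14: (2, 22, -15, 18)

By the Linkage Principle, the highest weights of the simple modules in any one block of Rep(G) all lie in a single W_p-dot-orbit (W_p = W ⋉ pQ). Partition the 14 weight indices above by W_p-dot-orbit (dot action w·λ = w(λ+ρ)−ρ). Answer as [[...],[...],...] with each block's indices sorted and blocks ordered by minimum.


Root system D_4: the 4×4 matrix C matches after relabeling.

W_29-reps of the 14 weights in Ā_29 (same 4-coord order as C):

  λ_1+ρ ↦ (10, 2, 2, 6) · λ_2+ρ ↦ (11, 9, 1, 5) · λ_3+ρ ↦ (11, 9, 1, 5) · λ_4+ρ ↦ (10, 2, 2, 6) · λ_5+ρ ↦ (10, 2, 2, 6) · λ_6+ρ ↦ (7, 8, 0, 9) · λ_7+ρ ↦ (10, 2, 2, 6) · λ_8+ρ ↦ (1, 8, 4, 10) · λ_9+ρ ↦ (7, 8, 0, 9) · λ_10+ρ ↦ (11, 9, 1, 5) · λ_11+ρ ↦ (10, 2, 2, 6) · λ_12+ρ ↦ (11, 9, 1, 5) · λ_13+ρ ↦ (7, 8, 0, 9) · λ_14+ρ ↦ (11, 9, 1, 5)

These 14 weights hit 4 W_29-dot-orbits; sizes (5, 5, 3, 1):

[[1, 4, 5, 7, 11], [2, 3, 10, 12, 14], [6, 9, 13], [8]]


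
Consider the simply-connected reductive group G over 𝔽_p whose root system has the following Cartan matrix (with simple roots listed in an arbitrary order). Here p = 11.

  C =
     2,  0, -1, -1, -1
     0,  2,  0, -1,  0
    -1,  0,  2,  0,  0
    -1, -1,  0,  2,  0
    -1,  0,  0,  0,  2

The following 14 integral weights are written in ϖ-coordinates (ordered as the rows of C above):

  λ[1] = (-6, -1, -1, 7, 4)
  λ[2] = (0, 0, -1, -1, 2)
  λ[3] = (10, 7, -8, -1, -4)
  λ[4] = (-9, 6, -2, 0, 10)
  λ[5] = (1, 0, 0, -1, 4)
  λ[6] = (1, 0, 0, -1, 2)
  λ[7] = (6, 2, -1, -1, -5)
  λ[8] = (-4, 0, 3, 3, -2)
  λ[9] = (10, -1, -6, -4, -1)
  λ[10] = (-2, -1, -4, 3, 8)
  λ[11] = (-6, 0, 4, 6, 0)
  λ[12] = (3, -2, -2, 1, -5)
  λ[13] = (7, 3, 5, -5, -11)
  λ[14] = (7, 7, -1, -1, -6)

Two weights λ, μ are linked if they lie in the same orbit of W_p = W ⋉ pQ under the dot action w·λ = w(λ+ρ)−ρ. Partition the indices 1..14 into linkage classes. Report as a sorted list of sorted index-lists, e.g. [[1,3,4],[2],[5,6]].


Root system D_5: the 5×5 matrix C matches after relabeling.

Alcove-folded reps (p=11, 14 weights, presented ϖ-order):

  1: (0, 0, 5, 3, 0)
  2: (1, 1, 0, 0, 3)
  3: (2, 1, 1, 0, 5)
  4: (2, 1, 1, 0, 5)
  5: (2, 1, 1, 0, 5)
  6: (2, 1, 1, 0, 3)
  7: (1, 1, 0, 2, 4)
  8: (1, 1, 0, 0, 3)
  9: (0, 0, 5, 3, 0)
  10: (2, 1, 1, 0, 5)
  11: (1, 1, 0, 2, 4)
  12: (1, 1, 0, 0, 3)
  13: (1, 1, 0, 2, 4)
  14: (0, 0, 5, 3, 0)

These 14 weights hit 5 W_11-dot-orbits; sizes (3, 3, 4, 1, 3):

[[1, 9, 14], [2, 8, 12], [3, 4, 5, 10], [6], [7, 11, 13]]


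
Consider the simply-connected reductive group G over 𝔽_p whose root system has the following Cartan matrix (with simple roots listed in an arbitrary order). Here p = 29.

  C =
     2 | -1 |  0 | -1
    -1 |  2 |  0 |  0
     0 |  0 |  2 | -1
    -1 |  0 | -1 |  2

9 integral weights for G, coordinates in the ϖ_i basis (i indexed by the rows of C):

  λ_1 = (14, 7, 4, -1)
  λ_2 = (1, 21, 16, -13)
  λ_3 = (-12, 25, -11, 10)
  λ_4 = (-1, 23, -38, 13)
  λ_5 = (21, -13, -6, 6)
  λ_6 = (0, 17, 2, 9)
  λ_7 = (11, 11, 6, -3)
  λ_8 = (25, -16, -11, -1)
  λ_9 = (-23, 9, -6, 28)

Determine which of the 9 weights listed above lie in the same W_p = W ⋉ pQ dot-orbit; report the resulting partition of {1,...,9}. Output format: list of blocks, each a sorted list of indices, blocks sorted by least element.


Type A_4, rank 4, |W|=120; reorder rows/cols to standard.

Folding the 9 weights λ_j+ρ into Ā_29 (reps in the given 4-coord order):

  λ_1 → (15, 8, 5, 0)
  λ_2 → (10, 12, 5, 2)
  λ_3 → (1, 15, 0, 10)
  λ_4 → (15, 8, 5, 0)
  λ_5 → (10, 12, 5, 2)
  λ_6 → (1, 15, 0, 10)
  λ_7 → (10, 12, 5, 2)
  λ_8 → (1, 15, 0, 10)
  λ_9 → (10, 12, 5, 2)

These 9 weights hit 3 W_29-dot-orbits; sizes (2, 4, 3):

[[1, 4], [2, 5, 7, 9], [3, 6, 8]]


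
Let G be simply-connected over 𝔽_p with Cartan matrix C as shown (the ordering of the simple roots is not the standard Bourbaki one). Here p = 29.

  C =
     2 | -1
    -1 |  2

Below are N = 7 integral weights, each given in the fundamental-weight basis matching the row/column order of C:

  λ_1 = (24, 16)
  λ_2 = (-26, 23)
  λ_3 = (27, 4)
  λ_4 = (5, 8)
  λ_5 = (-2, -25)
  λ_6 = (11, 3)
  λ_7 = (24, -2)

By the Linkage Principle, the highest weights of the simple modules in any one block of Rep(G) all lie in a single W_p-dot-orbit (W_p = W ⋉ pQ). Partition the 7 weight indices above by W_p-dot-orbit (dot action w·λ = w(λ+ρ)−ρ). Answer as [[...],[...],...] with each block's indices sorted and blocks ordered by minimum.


Dynkin diagram of C (from the 2 off-diagonal −1 entries): A_2.

W_29-reps of the 7 weights in Ā_29 (same 2-coord order as C):

  [1] (12, 4)
  [2] (24, 1)
  [3] (24, 1)
  [4] (6, 9)
  [5] (24, 1)
  [6] (12, 4)
  [7] (24, 1)

3 distinct reps among the 7 weights ⇒ 3 W_29-linkage classes:

[[1, 6], [2, 3, 5, 7], [4]]


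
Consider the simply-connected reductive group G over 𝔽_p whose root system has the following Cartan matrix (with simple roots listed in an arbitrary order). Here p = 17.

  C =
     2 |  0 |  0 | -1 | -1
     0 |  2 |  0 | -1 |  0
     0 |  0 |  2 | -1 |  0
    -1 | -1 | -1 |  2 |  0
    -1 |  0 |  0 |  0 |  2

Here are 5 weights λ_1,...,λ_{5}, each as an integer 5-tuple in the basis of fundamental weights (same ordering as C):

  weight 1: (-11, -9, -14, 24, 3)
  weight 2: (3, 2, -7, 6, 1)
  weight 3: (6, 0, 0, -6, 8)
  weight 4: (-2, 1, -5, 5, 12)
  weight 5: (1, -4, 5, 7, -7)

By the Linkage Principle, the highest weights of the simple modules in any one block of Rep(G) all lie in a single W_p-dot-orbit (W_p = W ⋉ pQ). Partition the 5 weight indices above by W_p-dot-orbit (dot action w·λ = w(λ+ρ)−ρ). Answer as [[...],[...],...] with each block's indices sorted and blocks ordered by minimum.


Cartan matrix: type D_5 (|W|=1920); un-permuting the 5 rows.

Alcove-folded reps (p=17, 5 weights, presented ϖ-order):

  1: (2, 0, 5, 2, 2) · 2: (0, 3, 6, 1, 2) · 3: (1, 1, 1, 2, 8) · 4: (1, 1, 1, 2, 8) · 5: (0, 3, 6, 1, 2)

3 distinct reps among the 5 weights ⇒ 3 W_17-linkage classes:

[[1], [2, 5], [3, 4]]


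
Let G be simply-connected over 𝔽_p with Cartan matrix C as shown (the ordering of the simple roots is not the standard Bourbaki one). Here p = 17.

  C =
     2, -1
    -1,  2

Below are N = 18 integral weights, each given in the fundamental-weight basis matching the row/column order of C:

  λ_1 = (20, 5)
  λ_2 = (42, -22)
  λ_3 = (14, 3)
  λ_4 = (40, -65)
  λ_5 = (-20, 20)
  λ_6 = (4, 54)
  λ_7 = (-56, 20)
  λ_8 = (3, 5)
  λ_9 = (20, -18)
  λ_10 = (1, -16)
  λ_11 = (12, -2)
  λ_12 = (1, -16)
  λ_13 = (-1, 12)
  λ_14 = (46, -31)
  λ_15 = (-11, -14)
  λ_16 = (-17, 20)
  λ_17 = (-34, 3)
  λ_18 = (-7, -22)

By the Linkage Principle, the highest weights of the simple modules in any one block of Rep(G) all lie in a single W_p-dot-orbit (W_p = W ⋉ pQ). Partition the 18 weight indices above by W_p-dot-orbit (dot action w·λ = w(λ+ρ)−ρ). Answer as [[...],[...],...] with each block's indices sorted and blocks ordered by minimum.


Cartan matrix: type A_2 (|W|=6); un-permuting the 2 rows.

W_17-reps of the 18 weights in Ā_17 (same 2-coord order as C):

  λ_1+ρ ↦ (7, 4)
  λ_2+ρ ↦ (5, 4)
  λ_3+ρ ↦ (13, 2)
  λ_4+ρ ↦ (7, 4)
  λ_5+ρ ↦ (13, 2)
  λ_6+ρ ↦ (5, 4)
  λ_7+ρ ↦ (0, 13)
  λ_8+ρ ↦ (4, 6)
  λ_9+ρ ↦ (0, 13)
  λ_10+ρ ↦ (13, 2)
  λ_11+ρ ↦ (12, 1)
  λ_12+ρ ↦ (13, 2)
  λ_13+ρ ↦ (0, 13)
  λ_14+ρ ↦ (0, 13)
  λ_15+ρ ↦ (7, 4)
  λ_16+ρ ↦ (12, 1)
  λ_17+ρ ↦ (12, 1)
  λ_18+ρ ↦ (7, 4)

Partition of {1..18} into 6 W_17-dot-orbits:

[[1, 4, 15, 18], [2, 6], [3, 5, 10, 12], [7, 9, 13, 14], [8], [11, 16, 17]]


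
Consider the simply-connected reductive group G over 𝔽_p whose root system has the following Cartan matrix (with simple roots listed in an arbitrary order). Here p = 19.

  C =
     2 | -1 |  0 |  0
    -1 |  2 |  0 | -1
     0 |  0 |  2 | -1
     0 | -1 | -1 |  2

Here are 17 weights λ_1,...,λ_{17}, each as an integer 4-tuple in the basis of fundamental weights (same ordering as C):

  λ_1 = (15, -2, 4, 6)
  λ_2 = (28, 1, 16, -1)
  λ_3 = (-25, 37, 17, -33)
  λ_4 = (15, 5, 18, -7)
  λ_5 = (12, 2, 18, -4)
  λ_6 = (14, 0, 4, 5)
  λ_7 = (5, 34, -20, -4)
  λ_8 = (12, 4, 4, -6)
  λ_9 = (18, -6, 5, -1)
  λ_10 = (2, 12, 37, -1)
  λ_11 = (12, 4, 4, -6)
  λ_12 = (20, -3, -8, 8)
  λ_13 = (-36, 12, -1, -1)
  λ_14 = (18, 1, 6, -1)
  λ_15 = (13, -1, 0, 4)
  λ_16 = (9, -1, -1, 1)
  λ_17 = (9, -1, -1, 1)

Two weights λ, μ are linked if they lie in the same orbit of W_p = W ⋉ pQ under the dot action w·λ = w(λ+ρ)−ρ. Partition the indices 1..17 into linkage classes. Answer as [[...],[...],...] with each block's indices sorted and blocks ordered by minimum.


A_4 Cartan matrix, 4 simple roots permuted; ρ=(1,1,1,1).

λ_j+ρ reflected into Ā_19 (⟨·,θ^∨⟩≤19); 4-tuples as given:

  λ_1 → (7, 1, 3, 3);  λ_2 → (10, 0, 0, 2);  λ_3 → (13, 0, 0, 5);  λ_4 → (0, 0, 3, 3);  λ_5 → (0, 0, 3, 3);  λ_6 → (7, 1, 3, 3);  λ_7 → (0, 0, 3, 3);  λ_8 → (13, 0, 0, 5);  λ_9 → (13, 0, 0, 5);  λ_10 → (0, 0, 3, 3);  λ_11 → (13, 0, 0, 5);  λ_12 → (10, 0, 0, 2);  λ_13 → (0, 0, 3, 3);  λ_14 → (10, 0, 0, 2);  λ_15 → (13, 0, 0, 5);  λ_16 → (10, 0, 0, 2);  λ_17 → (10, 0, 0, 2)

Linkage partition of the 17 weights (4 classes, p=19):

[[1, 6], [2, 12, 14, 16, 17], [3, 8, 9, 11, 15], [4, 5, 7, 10, 13]]


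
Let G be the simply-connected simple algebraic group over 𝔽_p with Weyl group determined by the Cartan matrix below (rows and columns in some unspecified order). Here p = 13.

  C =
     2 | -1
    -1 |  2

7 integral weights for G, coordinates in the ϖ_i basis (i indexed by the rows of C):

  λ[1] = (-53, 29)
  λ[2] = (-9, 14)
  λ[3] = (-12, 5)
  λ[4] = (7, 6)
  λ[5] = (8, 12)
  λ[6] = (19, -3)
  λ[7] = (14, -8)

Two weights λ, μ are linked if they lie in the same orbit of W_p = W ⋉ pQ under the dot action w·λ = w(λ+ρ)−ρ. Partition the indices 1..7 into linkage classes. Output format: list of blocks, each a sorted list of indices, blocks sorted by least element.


Dynkin diagram of C (from the 2 off-diagonal −1 entries): A_2.

λ_j+ρ reflected into Ā_13 (⟨·,θ^∨⟩≤13); 2-tuples as given:

    1: (0, 4)
    2: (6, 5)
    3: (6, 5)
    4: (6, 5)
    5: (0, 4)
    6: (6, 5)
    7: (6, 5)

These 7 weights hit 2 W_13-dot-orbits; sizes (2, 5):

[[1, 5], [2, 3, 4, 6, 7]]


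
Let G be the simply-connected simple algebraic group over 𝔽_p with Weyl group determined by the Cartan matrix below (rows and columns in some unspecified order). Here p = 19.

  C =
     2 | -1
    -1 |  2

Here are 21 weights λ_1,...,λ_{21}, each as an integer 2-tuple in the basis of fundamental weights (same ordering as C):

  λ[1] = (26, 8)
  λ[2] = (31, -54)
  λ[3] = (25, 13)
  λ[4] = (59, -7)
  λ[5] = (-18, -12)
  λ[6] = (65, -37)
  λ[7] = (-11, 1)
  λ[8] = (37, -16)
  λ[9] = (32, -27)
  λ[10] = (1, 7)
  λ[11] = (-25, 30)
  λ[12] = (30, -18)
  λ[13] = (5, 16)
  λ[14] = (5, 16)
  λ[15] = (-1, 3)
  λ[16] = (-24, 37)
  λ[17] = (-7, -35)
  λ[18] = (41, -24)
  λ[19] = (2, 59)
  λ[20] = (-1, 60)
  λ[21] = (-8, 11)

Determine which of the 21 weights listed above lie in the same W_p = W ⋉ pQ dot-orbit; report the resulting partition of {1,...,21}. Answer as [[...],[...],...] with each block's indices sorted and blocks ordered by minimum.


Dynkin diagram of C (from the 2 off-diagonal −1 entries): A_2.

W_19-reps of the 21 weights in Ā_19 (same 2-coord order as C):

  1: (2, 8);  2: (2, 13);  3: (2, 5);  4: (3, 3);  5: (2, 8);  6: (2, 8);  7: (2, 8);  8: (0, 4);  9: (7, 5);  10: (2, 8);  11: (7, 5);  12: (2, 5);  13: (2, 13);  14: (2, 13);  15: (0, 4);  16: (0, 4);  17: (2, 13);  18: (0, 4);  19: (3, 3);  20: (0, 4);  21: (7, 5)

The 21 indices split into 6 linkage classes (same alcove rep ⇔ same W_19-dot-orbit):

[[1, 5, 6, 7, 10], [2, 13, 14, 17], [3, 12], [4, 19], [8, 15, 16, 18, 20], [9, 11, 21]]


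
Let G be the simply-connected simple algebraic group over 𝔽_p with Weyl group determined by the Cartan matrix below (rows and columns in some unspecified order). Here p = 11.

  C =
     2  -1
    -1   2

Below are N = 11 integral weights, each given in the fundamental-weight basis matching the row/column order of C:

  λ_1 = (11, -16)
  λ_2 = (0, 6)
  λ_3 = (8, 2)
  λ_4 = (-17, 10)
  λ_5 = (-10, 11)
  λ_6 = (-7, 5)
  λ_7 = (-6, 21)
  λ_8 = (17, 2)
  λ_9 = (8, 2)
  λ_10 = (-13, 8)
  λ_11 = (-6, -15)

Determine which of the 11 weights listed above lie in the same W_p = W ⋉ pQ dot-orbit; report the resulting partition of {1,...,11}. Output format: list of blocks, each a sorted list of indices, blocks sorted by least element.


Type A_2, rank 2, |W|=6; reorder rows/cols to standard.

λ_j+ρ reflected into Ā_11 (⟨·,θ^∨⟩≤11); 2-tuples as given:

    λ_1+ρ ↦ (1, 7)
    λ_2+ρ ↦ (1, 7)
    λ_3+ρ ↦ (8, 2)
    λ_4+ρ ↦ (6, 0)
    λ_5+ρ ↦ (8, 2)
    λ_6+ρ ↦ (6, 0)
    λ_7+ρ ↦ (6, 0)
    λ_8+ρ ↦ (1, 7)
    λ_9+ρ ↦ (8, 2)
    λ_10+ρ ↦ (8, 2)
    λ_11+ρ ↦ (3, 3)

4 distinct reps among the 11 weights ⇒ 4 W_11-linkage classes:

[[1, 2, 8], [3, 5, 9, 10], [4, 6, 7], [11]]


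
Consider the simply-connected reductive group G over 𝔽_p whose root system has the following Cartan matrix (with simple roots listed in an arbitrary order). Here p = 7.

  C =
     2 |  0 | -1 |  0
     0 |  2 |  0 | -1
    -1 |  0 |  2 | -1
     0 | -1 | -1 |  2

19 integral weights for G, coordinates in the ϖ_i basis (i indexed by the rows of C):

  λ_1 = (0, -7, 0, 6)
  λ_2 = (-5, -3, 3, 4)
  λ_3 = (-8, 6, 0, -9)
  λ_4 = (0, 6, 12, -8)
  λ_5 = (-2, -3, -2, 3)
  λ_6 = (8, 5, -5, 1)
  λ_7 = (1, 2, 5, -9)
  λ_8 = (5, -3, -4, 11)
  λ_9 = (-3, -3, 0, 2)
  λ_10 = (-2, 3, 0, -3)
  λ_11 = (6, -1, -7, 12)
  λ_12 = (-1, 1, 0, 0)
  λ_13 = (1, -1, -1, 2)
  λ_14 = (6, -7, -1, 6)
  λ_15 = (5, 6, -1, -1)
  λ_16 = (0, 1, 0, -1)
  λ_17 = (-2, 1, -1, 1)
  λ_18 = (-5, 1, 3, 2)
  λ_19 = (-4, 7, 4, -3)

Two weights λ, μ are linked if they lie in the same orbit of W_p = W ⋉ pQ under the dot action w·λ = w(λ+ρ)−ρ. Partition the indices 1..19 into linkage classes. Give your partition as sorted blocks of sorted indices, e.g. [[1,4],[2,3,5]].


A_4 Cartan matrix, 4 simple roots permuted; ρ=(1,1,1,1).

Folding the 19 weights λ_j+ρ into Ā_7 (reps in the given 4-coord order):

  λ_1 → (1, 4, 0, 1);  λ_2 → (2, 0, 0, 3);  λ_3 → (0, 1, 0, 0);  λ_4 → (0, 1, 0, 0);  λ_5 → (1, 2, 1, 0);  λ_6 → (1, 2, 1, 0);  λ_7 → (1, 4, 1, 1);  λ_8 → (0, 2, 1, 1);  λ_9 → (1, 2, 1, 0);  λ_10 → (1, 2, 1, 0);  λ_11 → (0, 1, 0, 0);  λ_12 → (0, 2, 1, 1);  λ_13 → (2, 0, 0, 3);  λ_14 → (0, 1, 0, 0);  λ_15 → (0, 1, 0, 0);  λ_16 → (1, 2, 1, 0);  λ_17 → (0, 2, 1, 1);  λ_18 → (2, 0, 0, 3);  λ_19 → (0, 2, 1, 1)

Grouping the 19 weights by Ā_7-representative: 6 linkage classes.

[[1], [2, 13, 18], [3, 4, 11, 14, 15], [5, 6, 9, 10, 16], [7], [8, 12, 17, 19]]


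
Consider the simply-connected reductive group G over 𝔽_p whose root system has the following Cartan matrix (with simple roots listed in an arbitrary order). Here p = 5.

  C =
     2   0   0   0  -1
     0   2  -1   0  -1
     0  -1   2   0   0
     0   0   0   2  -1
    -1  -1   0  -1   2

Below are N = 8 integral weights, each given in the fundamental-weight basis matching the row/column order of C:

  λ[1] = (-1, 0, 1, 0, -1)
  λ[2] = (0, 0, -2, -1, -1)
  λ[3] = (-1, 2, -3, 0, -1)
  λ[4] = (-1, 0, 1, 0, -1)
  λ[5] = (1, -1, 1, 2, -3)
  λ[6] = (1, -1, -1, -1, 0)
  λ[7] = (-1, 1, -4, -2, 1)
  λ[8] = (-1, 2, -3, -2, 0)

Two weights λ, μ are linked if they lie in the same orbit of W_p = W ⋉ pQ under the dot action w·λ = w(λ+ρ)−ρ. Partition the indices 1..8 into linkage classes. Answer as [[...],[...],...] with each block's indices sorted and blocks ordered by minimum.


D_5 Cartan matrix, 5 simple roots permuted; ρ=(1,1,1,1,1).

Alcove-folded reps (p=5, 8 weights, presented ϖ-order):

    λ_1+ρ ↦ (0, 1, 2, 1, 0)
    λ_2+ρ ↦ (1, 0, 1, 0, 0)
    λ_3+ρ ↦ (0, 1, 2, 1, 0)
    λ_4+ρ ↦ (0, 1, 2, 1, 0)
    λ_5+ρ ↦ (0, 2, 0, 1, 0)
    λ_6+ρ ↦ (2, 0, 0, 0, 1)
    λ_7+ρ ↦ (0, 1, 2, 1, 0)
    λ_8+ρ ↦ (0, 1, 2, 1, 0)

The 8 indices split into 4 linkage classes (same alcove rep ⇔ same W_5-dot-orbit):

[[1, 3, 4, 7, 8], [2], [5], [6]]


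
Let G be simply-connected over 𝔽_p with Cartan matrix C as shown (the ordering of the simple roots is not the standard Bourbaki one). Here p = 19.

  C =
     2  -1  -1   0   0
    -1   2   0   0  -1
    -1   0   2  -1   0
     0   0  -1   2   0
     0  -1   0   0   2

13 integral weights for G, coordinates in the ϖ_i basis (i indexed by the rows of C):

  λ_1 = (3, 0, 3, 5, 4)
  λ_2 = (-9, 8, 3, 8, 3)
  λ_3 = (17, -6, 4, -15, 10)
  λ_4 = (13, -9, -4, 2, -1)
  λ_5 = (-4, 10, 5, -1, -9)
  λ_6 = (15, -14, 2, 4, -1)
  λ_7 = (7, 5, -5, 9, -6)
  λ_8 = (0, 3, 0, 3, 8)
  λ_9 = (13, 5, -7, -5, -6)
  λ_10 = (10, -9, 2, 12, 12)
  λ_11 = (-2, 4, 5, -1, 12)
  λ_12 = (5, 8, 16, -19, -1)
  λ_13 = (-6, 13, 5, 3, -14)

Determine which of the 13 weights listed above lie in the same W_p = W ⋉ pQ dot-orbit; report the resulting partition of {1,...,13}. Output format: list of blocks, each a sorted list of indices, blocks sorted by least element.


Cartan matrix: type A_5 (|W|=720); un-permuting the 5 rows.

Folding the 13 weights λ_j+ρ into Ā_19 (reps in the given 5-coord order):

  1: (4, 1, 4, 5, 4)
  2: (4, 1, 4, 5, 4)
  3: (4, 1, 4, 5, 4)
  4: (3, 0, 3, 0, 8)
  5: (3, 0, 3, 0, 8)
  6: (3, 0, 3, 0, 8)
  7: (4, 1, 4, 5, 4)
  8: (1, 4, 1, 4, 9)
  9: (4, 1, 4, 5, 4)
  10: (3, 0, 3, 0, 8)
  11: (1, 4, 1, 4, 9)
  12: (1, 4, 1, 4, 9)
  13: (1, 4, 1, 4, 9)

Linkage partition of the 13 weights (3 classes, p=19):

[[1, 2, 3, 7, 9], [4, 5, 6, 10], [8, 11, 12, 13]]


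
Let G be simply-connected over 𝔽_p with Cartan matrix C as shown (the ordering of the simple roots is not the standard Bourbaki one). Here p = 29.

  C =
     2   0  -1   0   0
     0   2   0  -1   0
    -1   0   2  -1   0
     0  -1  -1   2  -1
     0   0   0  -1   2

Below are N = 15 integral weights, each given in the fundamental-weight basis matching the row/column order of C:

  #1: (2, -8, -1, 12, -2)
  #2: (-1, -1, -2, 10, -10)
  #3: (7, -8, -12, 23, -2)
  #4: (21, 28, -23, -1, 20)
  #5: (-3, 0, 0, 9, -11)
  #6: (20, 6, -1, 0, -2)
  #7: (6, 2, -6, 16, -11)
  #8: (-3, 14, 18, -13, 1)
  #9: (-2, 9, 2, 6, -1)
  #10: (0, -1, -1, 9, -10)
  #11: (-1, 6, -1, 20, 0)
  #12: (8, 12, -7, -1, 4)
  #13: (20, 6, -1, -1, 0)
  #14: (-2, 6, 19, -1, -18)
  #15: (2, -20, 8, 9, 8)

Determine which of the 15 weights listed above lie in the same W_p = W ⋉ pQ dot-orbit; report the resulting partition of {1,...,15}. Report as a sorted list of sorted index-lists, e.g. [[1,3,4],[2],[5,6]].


C ↔ D_5 under row/col permutation; |W(D_5)| = 1920.

Ā_29 reps of the 15 weights (D_5, coords as presented):

  λ_1 → (3, 7, 0, 5, 1)
  λ_2 → (1, 0, 0, 1, 9)
  λ_3 → (3, 7, 0, 5, 1)
  λ_4 → (21, 7, 0, 0, 1)
  λ_5 → (1, 0, 0, 1, 9)
  λ_6 → (21, 7, 0, 0, 1)
  λ_7 → (2, 3, 5, 2, 10)
  λ_8 → (2, 3, 5, 2, 10)
  λ_9 → (1, 10, 2, 7, 0)
  λ_10 → (1, 0, 0, 1, 9)
  λ_11 → (21, 7, 0, 0, 1)
  λ_12 → (3, 7, 0, 5, 1)
  λ_13 → (21, 7, 0, 0, 1)
  λ_14 → (1, 10, 2, 7, 0)
  λ_15 → (1, 10, 2, 7, 0)

Linkage partition of the 15 weights (5 classes, p=29):

[[1, 3, 12], [2, 5, 10], [4, 6, 11, 13], [7, 8], [9, 14, 15]]


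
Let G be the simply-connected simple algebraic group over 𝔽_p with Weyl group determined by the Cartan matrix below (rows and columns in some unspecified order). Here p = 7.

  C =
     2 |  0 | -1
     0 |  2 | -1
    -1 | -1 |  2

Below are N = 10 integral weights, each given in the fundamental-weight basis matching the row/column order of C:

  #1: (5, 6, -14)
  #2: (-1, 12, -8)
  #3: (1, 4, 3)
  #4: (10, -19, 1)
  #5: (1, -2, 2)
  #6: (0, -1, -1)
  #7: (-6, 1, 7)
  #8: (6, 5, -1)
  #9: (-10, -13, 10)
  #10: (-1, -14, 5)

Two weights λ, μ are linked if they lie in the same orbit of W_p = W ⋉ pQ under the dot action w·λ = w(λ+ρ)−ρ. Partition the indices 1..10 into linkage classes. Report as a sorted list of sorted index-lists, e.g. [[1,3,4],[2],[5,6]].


Type A_3, rank 3, |W|=24; reorder rows/cols to standard.

λ_j+ρ reflected into Ā_7 (⟨·,θ^∨⟩≤7); 3-tuples as given:

  [1] (1, 0, 0)
  [2] (1, 0, 0)
  [3] (2, 1, 2)
  [4] (2, 1, 2)
  [5] (2, 1, 2)
  [6] (1, 0, 0)
  [7] (2, 1, 2)
  [8] (1, 0, 0)
  [9] (2, 1, 2)
  [10] (1, 0, 0)

Grouping the 10 weights by Ā_7-representative: 2 linkage classes.

[[1, 2, 6, 8, 10], [3, 4, 5, 7, 9]]


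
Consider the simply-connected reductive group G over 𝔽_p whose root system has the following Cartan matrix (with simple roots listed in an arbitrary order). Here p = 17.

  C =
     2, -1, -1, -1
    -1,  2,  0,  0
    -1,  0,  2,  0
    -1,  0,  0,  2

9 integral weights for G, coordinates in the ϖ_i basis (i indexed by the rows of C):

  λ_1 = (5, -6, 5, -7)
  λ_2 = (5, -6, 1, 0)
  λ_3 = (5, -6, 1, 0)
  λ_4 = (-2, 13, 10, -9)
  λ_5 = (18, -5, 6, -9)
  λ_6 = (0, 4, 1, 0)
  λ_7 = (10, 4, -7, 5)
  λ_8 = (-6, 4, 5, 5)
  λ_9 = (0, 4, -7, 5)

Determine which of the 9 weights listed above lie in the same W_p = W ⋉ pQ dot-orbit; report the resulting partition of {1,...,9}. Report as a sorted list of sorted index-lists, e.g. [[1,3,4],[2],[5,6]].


Type D_4, rank 4, |W|=192; reorder rows/cols to standard.

Ā_17 reps of the 9 weights (D_4, coords as presented):

  [1] (5, 0, 1, 1);  [2] (1, 5, 2, 1);  [3] (1, 5, 2, 1);  [4] (1, 5, 2, 1);  [5] (1, 5, 2, 1);  [6] (1, 5, 2, 1);  [7] (5, 0, 1, 1);  [8] (5, 0, 1, 1);  [9] (5, 0, 1, 1)

Grouping the 9 weights by Ā_17-representative: 2 linkage classes.

[[1, 7, 8, 9], [2, 3, 4, 5, 6]]


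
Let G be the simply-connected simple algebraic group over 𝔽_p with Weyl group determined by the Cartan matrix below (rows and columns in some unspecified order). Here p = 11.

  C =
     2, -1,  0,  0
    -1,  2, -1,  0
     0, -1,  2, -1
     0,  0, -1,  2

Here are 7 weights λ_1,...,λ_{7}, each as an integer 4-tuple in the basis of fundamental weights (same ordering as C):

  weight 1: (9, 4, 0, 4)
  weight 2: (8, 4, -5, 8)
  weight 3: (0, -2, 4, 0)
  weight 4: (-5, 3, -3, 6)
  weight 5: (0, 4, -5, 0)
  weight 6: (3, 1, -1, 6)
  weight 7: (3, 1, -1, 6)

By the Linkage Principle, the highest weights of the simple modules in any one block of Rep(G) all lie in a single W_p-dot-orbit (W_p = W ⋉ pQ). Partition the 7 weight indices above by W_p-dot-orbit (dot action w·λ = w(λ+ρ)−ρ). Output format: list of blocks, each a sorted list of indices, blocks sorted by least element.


Type A_4, rank 4, |W|=120; reorder rows/cols to standard.

Ā_11 reps of the 7 weights (A_4, coords as presented):

  λ_1+ρ ↦ (0, 1, 4, 1);  λ_2+ρ ↦ (1, 1, 1, 3);  λ_3+ρ ↦ (0, 1, 4, 1);  λ_4+ρ ↦ (2, 2, 0, 5);  λ_5+ρ ↦ (1, 1, 1, 3);  λ_6+ρ ↦ (2, 2, 0, 5);  λ_7+ρ ↦ (2, 2, 0, 5)

Linkage partition of the 7 weights (3 classes, p=11):

[[1, 3], [2, 5], [4, 6, 7]]


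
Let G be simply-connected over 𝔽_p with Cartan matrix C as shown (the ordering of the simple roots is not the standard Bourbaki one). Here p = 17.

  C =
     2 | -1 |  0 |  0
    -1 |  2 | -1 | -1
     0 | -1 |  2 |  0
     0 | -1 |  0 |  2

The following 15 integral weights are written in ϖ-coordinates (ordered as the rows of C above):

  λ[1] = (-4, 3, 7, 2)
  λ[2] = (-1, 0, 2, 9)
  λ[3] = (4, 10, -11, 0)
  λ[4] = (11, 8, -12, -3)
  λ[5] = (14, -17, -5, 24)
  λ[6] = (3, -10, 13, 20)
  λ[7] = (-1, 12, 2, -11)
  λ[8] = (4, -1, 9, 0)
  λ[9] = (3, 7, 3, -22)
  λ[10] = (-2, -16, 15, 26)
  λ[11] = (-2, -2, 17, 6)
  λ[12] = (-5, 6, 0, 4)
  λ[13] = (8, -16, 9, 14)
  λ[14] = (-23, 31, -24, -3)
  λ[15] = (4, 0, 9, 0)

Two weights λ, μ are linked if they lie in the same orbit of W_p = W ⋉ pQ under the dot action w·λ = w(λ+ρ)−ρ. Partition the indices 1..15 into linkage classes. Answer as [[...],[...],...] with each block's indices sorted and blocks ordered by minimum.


Root system D_4: the 4×4 matrix C matches after relabeling.

Folding the 15 weights λ_j+ρ into Ā_17 (reps in the given 4-coord order):

  1: (3, 1, 8, 3) · 2: (0, 1, 3, 10) · 3: (5, 0, 10, 1) · 4: (6, 2, 5, 0) · 5: (3, 1, 8, 3) · 6: (4, 1, 4, 3) · 7: (0, 1, 3, 10) · 8: (5, 0, 10, 1) · 9: (4, 1, 4, 3) · 10: (5, 0, 10, 1) · 11: (5, 0, 10, 1) · 12: (4, 3, 1, 5) · 13: (6, 2, 5, 0) · 14: (6, 2, 5, 0) · 15: (5, 0, 10, 1)

Partition of {1..15} into 6 W_17-dot-orbits:

[[1, 5], [2, 7], [3, 8, 10, 11, 15], [4, 13, 14], [6, 9], [12]]


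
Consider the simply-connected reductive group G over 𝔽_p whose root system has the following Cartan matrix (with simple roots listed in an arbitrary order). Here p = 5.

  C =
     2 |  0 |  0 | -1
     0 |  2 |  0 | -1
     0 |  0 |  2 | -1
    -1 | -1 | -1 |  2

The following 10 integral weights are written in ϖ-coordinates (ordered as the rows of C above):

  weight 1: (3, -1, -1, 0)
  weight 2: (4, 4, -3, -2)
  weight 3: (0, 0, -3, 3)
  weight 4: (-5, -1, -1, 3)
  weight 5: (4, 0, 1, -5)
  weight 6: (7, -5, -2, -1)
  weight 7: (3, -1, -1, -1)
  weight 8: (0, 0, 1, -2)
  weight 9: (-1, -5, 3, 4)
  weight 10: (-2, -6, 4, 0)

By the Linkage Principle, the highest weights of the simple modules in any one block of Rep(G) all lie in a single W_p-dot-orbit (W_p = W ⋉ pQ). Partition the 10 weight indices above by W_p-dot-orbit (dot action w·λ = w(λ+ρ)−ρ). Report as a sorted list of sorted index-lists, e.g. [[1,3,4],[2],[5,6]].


Dynkin diagram of C (from the 6 off-diagonal −1 entries): D_4.

λ_j+ρ reflected into Ā_5 (⟨·,θ^∨⟩≤5); 4-tuples as given:

  λ_1+ρ ↦ (4, 0, 0, 0)
  λ_2+ρ ↦ (0, 0, 1, 1)
  λ_3+ρ ↦ (0, 0, 1, 1)
  λ_4+ρ ↦ (4, 0, 0, 0)
  λ_5+ρ ↦ (0, 2, 1, 1)
  λ_6+ρ ↦ (0, 2, 1, 1)
  λ_7+ρ ↦ (4, 0, 0, 0)
  λ_8+ρ ↦ (0, 0, 1, 1)
  λ_9+ρ ↦ (4, 0, 0, 0)
  λ_10+ρ ↦ (4, 0, 0, 0)

3 distinct reps among the 10 weights ⇒ 3 W_5-linkage classes:

[[1, 4, 7, 9, 10], [2, 3, 8], [5, 6]]
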